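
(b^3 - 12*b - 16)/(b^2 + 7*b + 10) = (b^2 - 2*b - 8)/(b + 5)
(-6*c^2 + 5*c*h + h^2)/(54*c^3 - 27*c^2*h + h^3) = (-c + h)/(9*c^2 - 6*c*h + h^2)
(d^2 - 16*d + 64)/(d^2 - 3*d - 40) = (d - 8)/(d + 5)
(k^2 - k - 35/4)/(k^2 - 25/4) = (2*k - 7)/(2*k - 5)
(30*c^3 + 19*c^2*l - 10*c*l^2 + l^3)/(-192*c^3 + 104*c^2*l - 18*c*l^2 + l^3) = (-5*c^2 - 4*c*l + l^2)/(32*c^2 - 12*c*l + l^2)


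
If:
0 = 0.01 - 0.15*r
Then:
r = 0.07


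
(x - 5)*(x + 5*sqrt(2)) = x^2 - 5*x + 5*sqrt(2)*x - 25*sqrt(2)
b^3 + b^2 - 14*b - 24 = (b - 4)*(b + 2)*(b + 3)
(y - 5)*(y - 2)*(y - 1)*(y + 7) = y^4 - y^3 - 39*y^2 + 109*y - 70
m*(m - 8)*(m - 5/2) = m^3 - 21*m^2/2 + 20*m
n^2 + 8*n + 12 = (n + 2)*(n + 6)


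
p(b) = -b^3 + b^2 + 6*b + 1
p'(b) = -3*b^2 + 2*b + 6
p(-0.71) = -2.40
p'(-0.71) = 3.07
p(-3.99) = 56.50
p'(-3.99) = -49.74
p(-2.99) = 18.73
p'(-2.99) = -26.80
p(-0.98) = -2.98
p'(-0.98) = 1.16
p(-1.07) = -3.05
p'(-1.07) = 0.43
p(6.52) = -194.54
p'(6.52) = -108.49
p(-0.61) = -2.06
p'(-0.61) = 3.66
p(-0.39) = -1.13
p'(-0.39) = 4.76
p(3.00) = 1.00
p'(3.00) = -15.00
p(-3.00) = 19.00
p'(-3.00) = -27.00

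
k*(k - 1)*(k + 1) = k^3 - k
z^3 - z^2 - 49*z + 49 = (z - 7)*(z - 1)*(z + 7)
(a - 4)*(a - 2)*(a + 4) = a^3 - 2*a^2 - 16*a + 32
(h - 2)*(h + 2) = h^2 - 4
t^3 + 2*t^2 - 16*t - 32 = (t - 4)*(t + 2)*(t + 4)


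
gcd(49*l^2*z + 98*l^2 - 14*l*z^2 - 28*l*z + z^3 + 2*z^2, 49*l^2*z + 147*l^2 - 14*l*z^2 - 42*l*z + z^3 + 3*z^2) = 49*l^2 - 14*l*z + z^2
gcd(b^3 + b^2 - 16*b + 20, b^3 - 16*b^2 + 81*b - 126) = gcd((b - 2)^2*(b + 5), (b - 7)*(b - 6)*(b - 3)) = 1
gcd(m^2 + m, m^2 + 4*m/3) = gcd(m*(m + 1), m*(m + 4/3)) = m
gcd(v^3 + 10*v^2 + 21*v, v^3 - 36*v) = v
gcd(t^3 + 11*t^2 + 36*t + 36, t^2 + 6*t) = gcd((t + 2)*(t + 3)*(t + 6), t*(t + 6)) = t + 6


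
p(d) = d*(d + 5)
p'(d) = 2*d + 5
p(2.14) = 15.28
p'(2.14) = 9.28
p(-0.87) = -3.59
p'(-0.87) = 3.26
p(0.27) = 1.42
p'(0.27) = 5.54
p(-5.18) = 0.93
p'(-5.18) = -5.36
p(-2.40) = -6.24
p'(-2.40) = 0.20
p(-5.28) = 1.48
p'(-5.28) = -5.56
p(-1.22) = -4.61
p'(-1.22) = 2.56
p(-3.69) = -4.83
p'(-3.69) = -2.38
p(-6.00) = 6.00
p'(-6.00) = -7.00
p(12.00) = 204.00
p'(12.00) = 29.00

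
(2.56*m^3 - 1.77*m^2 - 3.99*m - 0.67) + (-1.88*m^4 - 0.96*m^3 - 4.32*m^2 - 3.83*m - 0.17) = -1.88*m^4 + 1.6*m^3 - 6.09*m^2 - 7.82*m - 0.84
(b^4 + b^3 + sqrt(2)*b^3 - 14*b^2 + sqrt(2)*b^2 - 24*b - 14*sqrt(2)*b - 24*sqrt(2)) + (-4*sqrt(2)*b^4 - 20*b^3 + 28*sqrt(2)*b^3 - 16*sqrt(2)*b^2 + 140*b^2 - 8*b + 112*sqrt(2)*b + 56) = -4*sqrt(2)*b^4 + b^4 - 19*b^3 + 29*sqrt(2)*b^3 - 15*sqrt(2)*b^2 + 126*b^2 - 32*b + 98*sqrt(2)*b - 24*sqrt(2) + 56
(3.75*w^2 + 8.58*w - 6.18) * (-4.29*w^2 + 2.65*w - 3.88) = -16.0875*w^4 - 26.8707*w^3 + 34.6992*w^2 - 49.6674*w + 23.9784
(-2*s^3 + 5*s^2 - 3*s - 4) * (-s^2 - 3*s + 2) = 2*s^5 + s^4 - 16*s^3 + 23*s^2 + 6*s - 8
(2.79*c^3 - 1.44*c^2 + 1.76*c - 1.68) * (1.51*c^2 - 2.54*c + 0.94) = 4.2129*c^5 - 9.261*c^4 + 8.9378*c^3 - 8.3608*c^2 + 5.9216*c - 1.5792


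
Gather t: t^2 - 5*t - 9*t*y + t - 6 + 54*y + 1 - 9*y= t^2 + t*(-9*y - 4) + 45*y - 5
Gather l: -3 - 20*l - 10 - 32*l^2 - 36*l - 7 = -32*l^2 - 56*l - 20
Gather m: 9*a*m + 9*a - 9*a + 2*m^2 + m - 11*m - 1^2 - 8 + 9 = 2*m^2 + m*(9*a - 10)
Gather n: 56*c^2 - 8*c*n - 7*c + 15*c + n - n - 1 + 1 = 56*c^2 - 8*c*n + 8*c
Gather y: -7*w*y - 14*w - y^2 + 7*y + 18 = -14*w - y^2 + y*(7 - 7*w) + 18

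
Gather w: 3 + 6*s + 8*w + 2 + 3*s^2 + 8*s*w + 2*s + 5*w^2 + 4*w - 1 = 3*s^2 + 8*s + 5*w^2 + w*(8*s + 12) + 4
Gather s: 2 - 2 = 0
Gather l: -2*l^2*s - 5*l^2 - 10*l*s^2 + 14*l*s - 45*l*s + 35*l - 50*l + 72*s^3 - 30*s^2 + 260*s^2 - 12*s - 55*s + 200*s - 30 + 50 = l^2*(-2*s - 5) + l*(-10*s^2 - 31*s - 15) + 72*s^3 + 230*s^2 + 133*s + 20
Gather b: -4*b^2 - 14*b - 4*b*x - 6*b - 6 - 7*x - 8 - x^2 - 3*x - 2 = -4*b^2 + b*(-4*x - 20) - x^2 - 10*x - 16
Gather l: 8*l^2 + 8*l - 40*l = 8*l^2 - 32*l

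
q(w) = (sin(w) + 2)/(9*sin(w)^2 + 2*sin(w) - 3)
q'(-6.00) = -5.64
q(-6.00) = -1.31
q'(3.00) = 1.88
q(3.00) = -0.84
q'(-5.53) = -3.93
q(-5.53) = 1.04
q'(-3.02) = 0.28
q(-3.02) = -0.60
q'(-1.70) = -0.17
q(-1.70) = 0.26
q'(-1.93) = -0.73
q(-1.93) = 0.35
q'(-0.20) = -0.02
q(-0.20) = -0.59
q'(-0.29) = 0.30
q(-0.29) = -0.60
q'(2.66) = 1114.39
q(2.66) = -17.26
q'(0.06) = -1.13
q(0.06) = -0.72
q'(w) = (-18*sin(w)*cos(w) - 2*cos(w))*(sin(w) + 2)/(9*sin(w)^2 + 2*sin(w) - 3)^2 + cos(w)/(9*sin(w)^2 + 2*sin(w) - 3) = (-36*sin(w) + 9*cos(w)^2 - 16)*cos(w)/(9*sin(w)^2 + 2*sin(w) - 3)^2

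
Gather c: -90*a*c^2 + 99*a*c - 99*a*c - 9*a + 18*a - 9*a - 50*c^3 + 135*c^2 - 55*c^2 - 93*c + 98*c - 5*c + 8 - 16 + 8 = -50*c^3 + c^2*(80 - 90*a)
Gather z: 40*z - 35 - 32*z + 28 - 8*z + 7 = 0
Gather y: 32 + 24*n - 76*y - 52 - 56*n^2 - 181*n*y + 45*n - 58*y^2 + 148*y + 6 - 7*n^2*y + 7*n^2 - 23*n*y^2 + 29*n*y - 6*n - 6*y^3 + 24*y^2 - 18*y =-49*n^2 + 63*n - 6*y^3 + y^2*(-23*n - 34) + y*(-7*n^2 - 152*n + 54) - 14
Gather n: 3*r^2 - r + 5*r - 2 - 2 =3*r^2 + 4*r - 4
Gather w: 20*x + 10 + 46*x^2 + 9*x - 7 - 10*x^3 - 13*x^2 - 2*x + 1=-10*x^3 + 33*x^2 + 27*x + 4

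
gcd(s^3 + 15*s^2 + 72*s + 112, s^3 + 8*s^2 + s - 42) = s + 7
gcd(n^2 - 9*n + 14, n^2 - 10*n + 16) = n - 2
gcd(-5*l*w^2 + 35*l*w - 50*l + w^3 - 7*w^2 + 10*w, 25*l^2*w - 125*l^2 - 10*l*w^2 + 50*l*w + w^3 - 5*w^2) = -5*l*w + 25*l + w^2 - 5*w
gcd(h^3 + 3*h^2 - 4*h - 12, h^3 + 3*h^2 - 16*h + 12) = h - 2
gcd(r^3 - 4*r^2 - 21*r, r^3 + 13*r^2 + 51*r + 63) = r + 3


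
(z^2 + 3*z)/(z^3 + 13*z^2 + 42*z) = (z + 3)/(z^2 + 13*z + 42)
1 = 1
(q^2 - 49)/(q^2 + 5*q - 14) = (q - 7)/(q - 2)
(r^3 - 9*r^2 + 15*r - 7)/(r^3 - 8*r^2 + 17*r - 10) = (r^2 - 8*r + 7)/(r^2 - 7*r + 10)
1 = 1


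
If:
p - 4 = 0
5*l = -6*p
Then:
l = -24/5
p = 4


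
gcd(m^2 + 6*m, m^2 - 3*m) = m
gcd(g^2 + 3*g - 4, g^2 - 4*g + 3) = g - 1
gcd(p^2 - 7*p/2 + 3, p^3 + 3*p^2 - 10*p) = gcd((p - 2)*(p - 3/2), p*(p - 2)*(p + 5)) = p - 2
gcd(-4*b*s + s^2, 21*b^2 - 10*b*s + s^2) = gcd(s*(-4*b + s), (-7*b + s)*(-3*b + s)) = 1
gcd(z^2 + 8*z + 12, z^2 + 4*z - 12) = z + 6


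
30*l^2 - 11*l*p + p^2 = (-6*l + p)*(-5*l + p)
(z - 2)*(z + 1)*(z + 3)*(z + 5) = z^4 + 7*z^3 + 5*z^2 - 31*z - 30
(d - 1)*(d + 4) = d^2 + 3*d - 4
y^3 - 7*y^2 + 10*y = y*(y - 5)*(y - 2)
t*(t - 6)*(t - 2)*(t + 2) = t^4 - 6*t^3 - 4*t^2 + 24*t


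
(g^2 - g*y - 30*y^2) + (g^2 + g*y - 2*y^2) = 2*g^2 - 32*y^2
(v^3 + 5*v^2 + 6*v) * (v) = v^4 + 5*v^3 + 6*v^2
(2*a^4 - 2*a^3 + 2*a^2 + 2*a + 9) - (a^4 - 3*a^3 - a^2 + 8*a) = a^4 + a^3 + 3*a^2 - 6*a + 9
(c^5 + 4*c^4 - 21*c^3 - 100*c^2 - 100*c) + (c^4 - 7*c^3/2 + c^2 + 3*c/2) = c^5 + 5*c^4 - 49*c^3/2 - 99*c^2 - 197*c/2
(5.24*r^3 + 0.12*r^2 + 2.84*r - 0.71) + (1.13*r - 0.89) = 5.24*r^3 + 0.12*r^2 + 3.97*r - 1.6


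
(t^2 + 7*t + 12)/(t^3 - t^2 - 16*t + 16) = (t + 3)/(t^2 - 5*t + 4)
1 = 1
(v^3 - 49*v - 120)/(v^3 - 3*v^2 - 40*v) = (v + 3)/v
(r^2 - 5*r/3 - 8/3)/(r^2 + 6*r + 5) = (r - 8/3)/(r + 5)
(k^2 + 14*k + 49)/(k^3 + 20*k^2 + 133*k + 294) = 1/(k + 6)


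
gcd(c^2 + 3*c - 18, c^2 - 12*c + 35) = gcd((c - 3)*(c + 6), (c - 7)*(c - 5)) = 1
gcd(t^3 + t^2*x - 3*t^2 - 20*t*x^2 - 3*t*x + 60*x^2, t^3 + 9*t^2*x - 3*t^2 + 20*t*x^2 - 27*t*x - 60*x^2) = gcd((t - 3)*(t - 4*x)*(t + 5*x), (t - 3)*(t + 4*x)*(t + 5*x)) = t^2 + 5*t*x - 3*t - 15*x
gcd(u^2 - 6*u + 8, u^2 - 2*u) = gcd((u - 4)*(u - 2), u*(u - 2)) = u - 2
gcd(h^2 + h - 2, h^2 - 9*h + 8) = h - 1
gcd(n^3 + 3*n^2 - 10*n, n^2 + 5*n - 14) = n - 2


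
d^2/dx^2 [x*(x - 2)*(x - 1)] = 6*x - 6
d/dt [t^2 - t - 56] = 2*t - 1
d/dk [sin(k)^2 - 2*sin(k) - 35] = 2*(sin(k) - 1)*cos(k)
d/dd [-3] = 0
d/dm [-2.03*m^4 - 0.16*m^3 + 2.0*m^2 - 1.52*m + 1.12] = -8.12*m^3 - 0.48*m^2 + 4.0*m - 1.52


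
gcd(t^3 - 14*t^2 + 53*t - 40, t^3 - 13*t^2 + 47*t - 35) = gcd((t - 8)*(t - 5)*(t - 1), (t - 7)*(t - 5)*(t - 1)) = t^2 - 6*t + 5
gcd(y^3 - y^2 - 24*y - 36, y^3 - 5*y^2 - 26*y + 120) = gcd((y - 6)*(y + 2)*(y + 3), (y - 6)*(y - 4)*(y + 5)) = y - 6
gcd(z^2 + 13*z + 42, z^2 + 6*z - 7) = z + 7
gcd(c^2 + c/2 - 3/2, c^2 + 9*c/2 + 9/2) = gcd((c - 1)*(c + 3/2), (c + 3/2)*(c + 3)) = c + 3/2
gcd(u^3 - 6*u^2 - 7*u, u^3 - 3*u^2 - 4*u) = u^2 + u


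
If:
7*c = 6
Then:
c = 6/7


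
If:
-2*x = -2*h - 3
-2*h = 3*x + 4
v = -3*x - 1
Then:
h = -17/10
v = -2/5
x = -1/5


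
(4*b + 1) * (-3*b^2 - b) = -12*b^3 - 7*b^2 - b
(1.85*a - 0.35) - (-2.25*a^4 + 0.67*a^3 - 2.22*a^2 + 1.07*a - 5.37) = 2.25*a^4 - 0.67*a^3 + 2.22*a^2 + 0.78*a + 5.02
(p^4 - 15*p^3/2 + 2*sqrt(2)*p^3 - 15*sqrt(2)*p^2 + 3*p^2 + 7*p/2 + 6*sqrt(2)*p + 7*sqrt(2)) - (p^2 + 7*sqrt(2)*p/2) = p^4 - 15*p^3/2 + 2*sqrt(2)*p^3 - 15*sqrt(2)*p^2 + 2*p^2 + 7*p/2 + 5*sqrt(2)*p/2 + 7*sqrt(2)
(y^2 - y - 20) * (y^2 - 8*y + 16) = y^4 - 9*y^3 + 4*y^2 + 144*y - 320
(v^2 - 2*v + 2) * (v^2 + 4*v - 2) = v^4 + 2*v^3 - 8*v^2 + 12*v - 4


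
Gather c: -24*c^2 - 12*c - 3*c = -24*c^2 - 15*c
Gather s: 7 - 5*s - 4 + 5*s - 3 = 0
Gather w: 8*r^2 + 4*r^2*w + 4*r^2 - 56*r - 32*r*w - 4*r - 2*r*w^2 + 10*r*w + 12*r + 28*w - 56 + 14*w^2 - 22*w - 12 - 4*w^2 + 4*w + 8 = 12*r^2 - 48*r + w^2*(10 - 2*r) + w*(4*r^2 - 22*r + 10) - 60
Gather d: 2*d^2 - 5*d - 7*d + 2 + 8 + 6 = 2*d^2 - 12*d + 16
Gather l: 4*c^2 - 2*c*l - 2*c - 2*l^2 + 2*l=4*c^2 - 2*c - 2*l^2 + l*(2 - 2*c)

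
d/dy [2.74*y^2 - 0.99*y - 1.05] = 5.48*y - 0.99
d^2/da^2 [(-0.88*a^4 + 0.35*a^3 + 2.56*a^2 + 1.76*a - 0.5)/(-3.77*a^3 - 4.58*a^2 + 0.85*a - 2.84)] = (2.8421709430404e-14*a^8 + 5.6843418860808e-14*a^7 - 18.1250440000001*a^6 - 233.904618*a^5 - 28.8176400000001*a^4 + 391.425754*a^3 + 569.476044*a^2 + 76.618872*a - 62.077852)/(53.582633*a^9 + 195.285246*a^8 + 201.000189*a^7 + 129.10616*a^6 + 248.904519*a^5 + 134.041398*a^4 + 24.271091*a^3 + 116.977044*a^2 - 20.56728*a + 22.906304)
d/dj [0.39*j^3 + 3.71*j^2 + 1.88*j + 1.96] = 1.17*j^2 + 7.42*j + 1.88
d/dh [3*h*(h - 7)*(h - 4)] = 9*h^2 - 66*h + 84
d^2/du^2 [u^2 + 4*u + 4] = 2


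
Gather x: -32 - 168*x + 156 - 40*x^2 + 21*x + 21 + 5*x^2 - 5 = -35*x^2 - 147*x + 140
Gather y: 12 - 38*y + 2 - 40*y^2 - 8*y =-40*y^2 - 46*y + 14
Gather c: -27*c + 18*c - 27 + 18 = -9*c - 9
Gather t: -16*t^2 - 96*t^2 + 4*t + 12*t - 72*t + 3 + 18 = -112*t^2 - 56*t + 21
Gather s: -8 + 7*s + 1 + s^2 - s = s^2 + 6*s - 7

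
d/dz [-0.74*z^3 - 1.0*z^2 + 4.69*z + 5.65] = -2.22*z^2 - 2.0*z + 4.69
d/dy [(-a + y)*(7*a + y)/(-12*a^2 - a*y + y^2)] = (2*(-3*a - y)*(12*a^2 + a*y - y^2) - (a - 2*y)*(a - y)*(7*a + y))/(12*a^2 + a*y - y^2)^2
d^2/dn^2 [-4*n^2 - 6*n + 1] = -8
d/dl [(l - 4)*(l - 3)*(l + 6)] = 3*l^2 - 2*l - 30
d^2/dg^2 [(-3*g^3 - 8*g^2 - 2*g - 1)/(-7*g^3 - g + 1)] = 2*(392*g^6 + 231*g^5 + 252*g^4 + 381*g^3 + 96*g^2 + 30*g + 11)/(343*g^9 + 147*g^7 - 147*g^6 + 21*g^5 - 42*g^4 + 22*g^3 - 3*g^2 + 3*g - 1)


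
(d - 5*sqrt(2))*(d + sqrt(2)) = d^2 - 4*sqrt(2)*d - 10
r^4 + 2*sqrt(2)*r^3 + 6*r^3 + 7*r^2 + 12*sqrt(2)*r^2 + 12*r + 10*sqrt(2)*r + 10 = (r + 1)*(r + 5)*(r + sqrt(2))^2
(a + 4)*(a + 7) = a^2 + 11*a + 28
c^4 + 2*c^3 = c^3*(c + 2)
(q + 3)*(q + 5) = q^2 + 8*q + 15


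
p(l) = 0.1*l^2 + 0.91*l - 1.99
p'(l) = 0.2*l + 0.91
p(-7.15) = -3.38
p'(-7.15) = -0.52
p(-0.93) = -2.75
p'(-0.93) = 0.72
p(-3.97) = -4.03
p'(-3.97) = 0.12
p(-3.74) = -3.99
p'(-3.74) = 0.16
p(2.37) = 0.73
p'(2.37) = 1.38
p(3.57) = 2.53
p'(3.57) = 1.62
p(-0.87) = -2.71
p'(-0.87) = 0.74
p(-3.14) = -3.86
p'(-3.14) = 0.28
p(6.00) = 7.07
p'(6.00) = 2.11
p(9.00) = 14.30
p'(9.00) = 2.71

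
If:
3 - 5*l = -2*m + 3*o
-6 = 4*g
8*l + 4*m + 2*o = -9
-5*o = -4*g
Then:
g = -3/2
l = 11/30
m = -143/60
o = -6/5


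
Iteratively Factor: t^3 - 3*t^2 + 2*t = (t - 2)*(t^2 - t) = t*(t - 2)*(t - 1)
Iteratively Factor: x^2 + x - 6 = (x + 3)*(x - 2)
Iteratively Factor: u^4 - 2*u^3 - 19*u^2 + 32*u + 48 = (u + 1)*(u^3 - 3*u^2 - 16*u + 48) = (u - 3)*(u + 1)*(u^2 - 16) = (u - 4)*(u - 3)*(u + 1)*(u + 4)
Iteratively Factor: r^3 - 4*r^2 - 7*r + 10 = (r + 2)*(r^2 - 6*r + 5) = (r - 5)*(r + 2)*(r - 1)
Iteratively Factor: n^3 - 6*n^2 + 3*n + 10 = (n - 5)*(n^2 - n - 2) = (n - 5)*(n - 2)*(n + 1)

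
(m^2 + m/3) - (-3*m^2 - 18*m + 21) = 4*m^2 + 55*m/3 - 21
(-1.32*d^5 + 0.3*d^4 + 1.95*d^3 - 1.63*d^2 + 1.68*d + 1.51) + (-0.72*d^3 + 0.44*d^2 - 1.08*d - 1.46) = -1.32*d^5 + 0.3*d^4 + 1.23*d^3 - 1.19*d^2 + 0.6*d + 0.05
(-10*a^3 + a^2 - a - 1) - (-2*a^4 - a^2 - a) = 2*a^4 - 10*a^3 + 2*a^2 - 1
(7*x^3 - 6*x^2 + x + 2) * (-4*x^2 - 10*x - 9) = -28*x^5 - 46*x^4 - 7*x^3 + 36*x^2 - 29*x - 18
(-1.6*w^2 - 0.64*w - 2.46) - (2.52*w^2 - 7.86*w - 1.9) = -4.12*w^2 + 7.22*w - 0.56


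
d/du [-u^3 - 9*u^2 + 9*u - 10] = -3*u^2 - 18*u + 9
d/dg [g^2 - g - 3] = 2*g - 1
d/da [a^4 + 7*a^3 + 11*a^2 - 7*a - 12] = 4*a^3 + 21*a^2 + 22*a - 7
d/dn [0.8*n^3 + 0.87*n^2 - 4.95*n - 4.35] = 2.4*n^2 + 1.74*n - 4.95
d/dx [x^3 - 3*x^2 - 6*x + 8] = 3*x^2 - 6*x - 6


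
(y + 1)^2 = y^2 + 2*y + 1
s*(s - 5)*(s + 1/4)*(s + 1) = s^4 - 15*s^3/4 - 6*s^2 - 5*s/4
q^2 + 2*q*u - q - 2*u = (q - 1)*(q + 2*u)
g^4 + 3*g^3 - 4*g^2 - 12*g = g*(g - 2)*(g + 2)*(g + 3)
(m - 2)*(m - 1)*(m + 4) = m^3 + m^2 - 10*m + 8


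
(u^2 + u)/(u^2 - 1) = u/(u - 1)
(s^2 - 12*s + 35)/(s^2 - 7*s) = (s - 5)/s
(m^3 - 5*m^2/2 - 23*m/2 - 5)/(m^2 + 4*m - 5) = (2*m^3 - 5*m^2 - 23*m - 10)/(2*(m^2 + 4*m - 5))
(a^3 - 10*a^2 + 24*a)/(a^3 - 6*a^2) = (a - 4)/a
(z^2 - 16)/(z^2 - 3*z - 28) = (z - 4)/(z - 7)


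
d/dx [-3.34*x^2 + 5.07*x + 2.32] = 5.07 - 6.68*x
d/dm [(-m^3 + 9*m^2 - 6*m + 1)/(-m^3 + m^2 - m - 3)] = (8*m^4 - 10*m^3 + 9*m^2 - 56*m + 19)/(m^6 - 2*m^5 + 3*m^4 + 4*m^3 - 5*m^2 + 6*m + 9)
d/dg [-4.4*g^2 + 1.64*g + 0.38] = 1.64 - 8.8*g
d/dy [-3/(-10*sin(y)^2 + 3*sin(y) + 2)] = 3*(3 - 20*sin(y))*cos(y)/(-10*sin(y)^2 + 3*sin(y) + 2)^2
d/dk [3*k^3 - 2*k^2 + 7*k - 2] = 9*k^2 - 4*k + 7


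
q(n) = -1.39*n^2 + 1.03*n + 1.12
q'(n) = 1.03 - 2.78*n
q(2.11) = -2.90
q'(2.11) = -4.84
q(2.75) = -6.56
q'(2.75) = -6.62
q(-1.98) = -6.37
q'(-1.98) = 6.53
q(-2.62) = -11.12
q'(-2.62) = 8.31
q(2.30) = -3.86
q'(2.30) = -5.36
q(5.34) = -33.02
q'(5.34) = -13.82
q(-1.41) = -3.10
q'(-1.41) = 4.95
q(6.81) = -56.33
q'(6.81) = -17.90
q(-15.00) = -327.08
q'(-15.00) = 42.73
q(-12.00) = -211.40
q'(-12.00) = 34.39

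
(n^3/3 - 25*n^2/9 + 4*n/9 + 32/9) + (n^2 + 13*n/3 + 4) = n^3/3 - 16*n^2/9 + 43*n/9 + 68/9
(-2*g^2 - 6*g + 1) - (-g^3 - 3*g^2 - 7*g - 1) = g^3 + g^2 + g + 2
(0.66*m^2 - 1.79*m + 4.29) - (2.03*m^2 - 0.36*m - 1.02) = -1.37*m^2 - 1.43*m + 5.31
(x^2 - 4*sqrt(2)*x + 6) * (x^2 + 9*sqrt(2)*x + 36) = x^4 + 5*sqrt(2)*x^3 - 30*x^2 - 90*sqrt(2)*x + 216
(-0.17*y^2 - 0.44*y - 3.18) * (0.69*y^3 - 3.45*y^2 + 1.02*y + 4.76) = -0.1173*y^5 + 0.2829*y^4 - 0.8496*y^3 + 9.713*y^2 - 5.338*y - 15.1368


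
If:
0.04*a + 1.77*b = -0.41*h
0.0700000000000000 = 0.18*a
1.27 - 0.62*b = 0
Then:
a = 0.39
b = 2.05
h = -8.88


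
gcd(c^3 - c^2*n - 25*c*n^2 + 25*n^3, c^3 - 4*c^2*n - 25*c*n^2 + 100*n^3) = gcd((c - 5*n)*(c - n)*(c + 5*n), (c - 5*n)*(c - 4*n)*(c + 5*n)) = c^2 - 25*n^2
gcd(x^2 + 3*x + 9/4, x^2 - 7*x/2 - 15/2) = x + 3/2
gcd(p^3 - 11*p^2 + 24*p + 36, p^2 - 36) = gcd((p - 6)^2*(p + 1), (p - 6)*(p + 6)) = p - 6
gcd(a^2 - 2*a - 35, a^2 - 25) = a + 5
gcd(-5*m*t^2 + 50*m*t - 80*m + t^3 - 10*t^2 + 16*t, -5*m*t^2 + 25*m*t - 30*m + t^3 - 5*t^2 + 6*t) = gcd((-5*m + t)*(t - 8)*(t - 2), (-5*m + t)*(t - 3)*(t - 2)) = -5*m*t + 10*m + t^2 - 2*t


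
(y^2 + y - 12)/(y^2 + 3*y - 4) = (y - 3)/(y - 1)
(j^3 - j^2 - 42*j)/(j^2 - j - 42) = j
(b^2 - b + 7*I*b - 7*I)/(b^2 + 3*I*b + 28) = (b - 1)/(b - 4*I)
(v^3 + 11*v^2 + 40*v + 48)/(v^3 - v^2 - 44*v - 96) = (v + 4)/(v - 8)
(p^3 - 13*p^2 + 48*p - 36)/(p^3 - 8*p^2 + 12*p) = (p^2 - 7*p + 6)/(p*(p - 2))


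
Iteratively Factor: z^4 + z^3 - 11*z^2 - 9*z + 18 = (z + 3)*(z^3 - 2*z^2 - 5*z + 6) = (z - 3)*(z + 3)*(z^2 + z - 2) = (z - 3)*(z - 1)*(z + 3)*(z + 2)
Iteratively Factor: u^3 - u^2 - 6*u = (u)*(u^2 - u - 6) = u*(u + 2)*(u - 3)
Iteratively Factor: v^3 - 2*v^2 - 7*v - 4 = (v + 1)*(v^2 - 3*v - 4) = (v + 1)^2*(v - 4)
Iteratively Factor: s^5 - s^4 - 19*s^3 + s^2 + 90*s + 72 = (s - 4)*(s^4 + 3*s^3 - 7*s^2 - 27*s - 18) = (s - 4)*(s + 3)*(s^3 - 7*s - 6) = (s - 4)*(s - 3)*(s + 3)*(s^2 + 3*s + 2) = (s - 4)*(s - 3)*(s + 2)*(s + 3)*(s + 1)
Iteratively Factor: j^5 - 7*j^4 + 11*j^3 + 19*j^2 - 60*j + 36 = (j - 3)*(j^4 - 4*j^3 - j^2 + 16*j - 12) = (j - 3)*(j - 1)*(j^3 - 3*j^2 - 4*j + 12) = (j - 3)*(j - 1)*(j + 2)*(j^2 - 5*j + 6) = (j - 3)^2*(j - 1)*(j + 2)*(j - 2)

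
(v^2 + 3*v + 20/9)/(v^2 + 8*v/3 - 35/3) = (9*v^2 + 27*v + 20)/(3*(3*v^2 + 8*v - 35))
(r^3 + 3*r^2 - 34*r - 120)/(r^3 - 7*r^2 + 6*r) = (r^2 + 9*r + 20)/(r*(r - 1))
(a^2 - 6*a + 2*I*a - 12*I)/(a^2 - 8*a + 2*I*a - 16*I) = (a - 6)/(a - 8)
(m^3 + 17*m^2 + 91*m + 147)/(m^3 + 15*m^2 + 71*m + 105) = (m + 7)/(m + 5)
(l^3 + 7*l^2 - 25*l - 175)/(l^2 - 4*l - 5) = (l^2 + 12*l + 35)/(l + 1)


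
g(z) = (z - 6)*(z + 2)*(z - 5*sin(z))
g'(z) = (1 - 5*cos(z))*(z - 6)*(z + 2) + (z - 6)*(z - 5*sin(z)) + (z + 2)*(z - 5*sin(z))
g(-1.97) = -0.63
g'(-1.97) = -21.64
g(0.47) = 24.51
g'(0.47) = 52.72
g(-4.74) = -286.57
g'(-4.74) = 156.63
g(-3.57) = -84.85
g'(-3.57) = 146.27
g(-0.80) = -22.74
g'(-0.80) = 4.66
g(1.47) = 55.09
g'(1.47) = -4.10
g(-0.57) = -19.99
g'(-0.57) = 19.21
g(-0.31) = -12.96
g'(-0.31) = 34.50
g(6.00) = 0.00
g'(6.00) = 59.18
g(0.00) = 0.00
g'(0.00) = 48.00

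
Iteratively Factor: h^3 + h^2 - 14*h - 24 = (h + 3)*(h^2 - 2*h - 8) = (h + 2)*(h + 3)*(h - 4)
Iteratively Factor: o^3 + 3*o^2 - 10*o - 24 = (o + 2)*(o^2 + o - 12) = (o + 2)*(o + 4)*(o - 3)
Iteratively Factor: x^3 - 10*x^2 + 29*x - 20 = (x - 4)*(x^2 - 6*x + 5) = (x - 4)*(x - 1)*(x - 5)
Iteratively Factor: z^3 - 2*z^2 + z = (z)*(z^2 - 2*z + 1) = z*(z - 1)*(z - 1)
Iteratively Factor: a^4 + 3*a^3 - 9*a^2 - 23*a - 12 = (a - 3)*(a^3 + 6*a^2 + 9*a + 4) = (a - 3)*(a + 1)*(a^2 + 5*a + 4) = (a - 3)*(a + 1)^2*(a + 4)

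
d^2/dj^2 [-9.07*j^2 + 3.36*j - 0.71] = -18.1400000000000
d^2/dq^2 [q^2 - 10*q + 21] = 2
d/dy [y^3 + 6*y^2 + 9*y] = 3*y^2 + 12*y + 9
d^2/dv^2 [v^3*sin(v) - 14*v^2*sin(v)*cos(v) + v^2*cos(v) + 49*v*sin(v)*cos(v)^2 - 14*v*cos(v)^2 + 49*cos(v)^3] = -v^3*sin(v) + 28*v^2*sin(2*v) + 5*v^2*cos(v) - 41*v*sin(v)/4 - 441*v*sin(3*v)/4 - 28*v*cos(2*v) + 14*sin(2*v) - 41*cos(v)/4 - 147*cos(3*v)/4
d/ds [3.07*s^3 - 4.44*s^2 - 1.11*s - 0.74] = 9.21*s^2 - 8.88*s - 1.11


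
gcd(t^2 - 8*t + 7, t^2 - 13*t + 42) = t - 7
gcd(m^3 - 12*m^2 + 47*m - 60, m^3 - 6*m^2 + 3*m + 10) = m - 5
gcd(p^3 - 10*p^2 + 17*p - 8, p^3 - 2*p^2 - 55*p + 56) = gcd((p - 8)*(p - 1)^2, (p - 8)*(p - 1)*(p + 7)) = p^2 - 9*p + 8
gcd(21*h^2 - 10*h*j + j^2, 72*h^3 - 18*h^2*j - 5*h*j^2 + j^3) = 3*h - j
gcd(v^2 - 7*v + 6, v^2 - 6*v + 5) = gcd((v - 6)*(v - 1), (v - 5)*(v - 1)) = v - 1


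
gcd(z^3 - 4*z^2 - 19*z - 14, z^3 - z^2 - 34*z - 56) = z^2 - 5*z - 14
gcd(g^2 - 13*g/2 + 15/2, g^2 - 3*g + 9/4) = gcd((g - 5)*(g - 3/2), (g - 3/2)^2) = g - 3/2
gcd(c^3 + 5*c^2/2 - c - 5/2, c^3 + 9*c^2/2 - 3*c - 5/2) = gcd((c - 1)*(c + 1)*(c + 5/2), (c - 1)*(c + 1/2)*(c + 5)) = c - 1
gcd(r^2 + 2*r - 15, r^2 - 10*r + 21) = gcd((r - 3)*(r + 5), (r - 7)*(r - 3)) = r - 3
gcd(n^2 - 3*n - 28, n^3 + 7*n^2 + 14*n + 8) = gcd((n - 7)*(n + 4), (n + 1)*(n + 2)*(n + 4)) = n + 4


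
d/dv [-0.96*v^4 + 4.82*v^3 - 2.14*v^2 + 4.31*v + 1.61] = -3.84*v^3 + 14.46*v^2 - 4.28*v + 4.31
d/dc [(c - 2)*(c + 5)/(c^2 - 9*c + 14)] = -12/(c^2 - 14*c + 49)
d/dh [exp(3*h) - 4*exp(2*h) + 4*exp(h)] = (3*exp(2*h) - 8*exp(h) + 4)*exp(h)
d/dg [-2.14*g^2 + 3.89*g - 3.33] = 3.89 - 4.28*g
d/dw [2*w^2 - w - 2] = 4*w - 1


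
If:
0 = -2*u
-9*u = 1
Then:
No Solution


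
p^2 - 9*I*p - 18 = (p - 6*I)*(p - 3*I)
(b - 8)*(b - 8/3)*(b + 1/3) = b^3 - 31*b^2/3 + 160*b/9 + 64/9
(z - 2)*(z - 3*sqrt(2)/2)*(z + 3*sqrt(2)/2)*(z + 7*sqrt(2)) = z^4 - 2*z^3 + 7*sqrt(2)*z^3 - 14*sqrt(2)*z^2 - 9*z^2/2 - 63*sqrt(2)*z/2 + 9*z + 63*sqrt(2)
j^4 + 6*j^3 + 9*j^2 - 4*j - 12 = (j - 1)*(j + 2)^2*(j + 3)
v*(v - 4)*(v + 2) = v^3 - 2*v^2 - 8*v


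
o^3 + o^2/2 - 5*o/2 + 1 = (o - 1)*(o - 1/2)*(o + 2)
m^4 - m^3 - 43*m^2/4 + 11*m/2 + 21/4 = (m - 7/2)*(m - 1)*(m + 1/2)*(m + 3)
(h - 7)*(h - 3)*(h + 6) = h^3 - 4*h^2 - 39*h + 126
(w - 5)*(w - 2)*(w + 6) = w^3 - w^2 - 32*w + 60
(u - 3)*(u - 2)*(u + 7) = u^3 + 2*u^2 - 29*u + 42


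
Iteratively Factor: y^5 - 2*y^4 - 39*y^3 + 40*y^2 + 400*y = (y + 4)*(y^4 - 6*y^3 - 15*y^2 + 100*y) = (y - 5)*(y + 4)*(y^3 - y^2 - 20*y) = (y - 5)*(y + 4)^2*(y^2 - 5*y) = (y - 5)^2*(y + 4)^2*(y)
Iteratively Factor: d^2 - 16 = (d + 4)*(d - 4)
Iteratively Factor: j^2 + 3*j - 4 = (j + 4)*(j - 1)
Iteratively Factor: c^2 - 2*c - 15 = (c + 3)*(c - 5)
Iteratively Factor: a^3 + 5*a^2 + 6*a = (a + 3)*(a^2 + 2*a) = a*(a + 3)*(a + 2)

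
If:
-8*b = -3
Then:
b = 3/8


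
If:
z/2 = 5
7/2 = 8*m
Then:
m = 7/16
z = 10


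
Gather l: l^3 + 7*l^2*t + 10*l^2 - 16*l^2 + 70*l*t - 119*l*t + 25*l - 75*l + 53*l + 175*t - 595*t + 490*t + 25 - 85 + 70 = l^3 + l^2*(7*t - 6) + l*(3 - 49*t) + 70*t + 10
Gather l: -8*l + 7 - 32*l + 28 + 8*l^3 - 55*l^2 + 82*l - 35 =8*l^3 - 55*l^2 + 42*l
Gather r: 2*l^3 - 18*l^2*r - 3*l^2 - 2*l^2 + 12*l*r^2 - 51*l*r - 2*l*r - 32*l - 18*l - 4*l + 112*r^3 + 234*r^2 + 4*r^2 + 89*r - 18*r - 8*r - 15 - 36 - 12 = 2*l^3 - 5*l^2 - 54*l + 112*r^3 + r^2*(12*l + 238) + r*(-18*l^2 - 53*l + 63) - 63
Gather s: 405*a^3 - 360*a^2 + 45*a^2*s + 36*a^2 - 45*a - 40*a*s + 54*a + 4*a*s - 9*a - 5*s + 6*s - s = 405*a^3 - 324*a^2 + s*(45*a^2 - 36*a)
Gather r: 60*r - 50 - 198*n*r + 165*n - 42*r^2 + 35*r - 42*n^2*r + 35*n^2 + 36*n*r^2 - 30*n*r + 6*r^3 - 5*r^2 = 35*n^2 + 165*n + 6*r^3 + r^2*(36*n - 47) + r*(-42*n^2 - 228*n + 95) - 50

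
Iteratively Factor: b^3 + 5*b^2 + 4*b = (b + 1)*(b^2 + 4*b) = b*(b + 1)*(b + 4)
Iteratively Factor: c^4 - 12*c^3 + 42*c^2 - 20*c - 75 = (c + 1)*(c^3 - 13*c^2 + 55*c - 75) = (c - 3)*(c + 1)*(c^2 - 10*c + 25) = (c - 5)*(c - 3)*(c + 1)*(c - 5)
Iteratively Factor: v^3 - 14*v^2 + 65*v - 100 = (v - 5)*(v^2 - 9*v + 20) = (v - 5)^2*(v - 4)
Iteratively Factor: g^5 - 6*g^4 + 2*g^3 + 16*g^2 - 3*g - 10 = (g - 1)*(g^4 - 5*g^3 - 3*g^2 + 13*g + 10) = (g - 1)*(g + 1)*(g^3 - 6*g^2 + 3*g + 10) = (g - 5)*(g - 1)*(g + 1)*(g^2 - g - 2) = (g - 5)*(g - 2)*(g - 1)*(g + 1)*(g + 1)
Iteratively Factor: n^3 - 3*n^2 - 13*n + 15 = (n - 5)*(n^2 + 2*n - 3) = (n - 5)*(n - 1)*(n + 3)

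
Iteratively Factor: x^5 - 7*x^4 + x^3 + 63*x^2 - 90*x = (x - 2)*(x^4 - 5*x^3 - 9*x^2 + 45*x) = (x - 3)*(x - 2)*(x^3 - 2*x^2 - 15*x) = (x - 5)*(x - 3)*(x - 2)*(x^2 + 3*x) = x*(x - 5)*(x - 3)*(x - 2)*(x + 3)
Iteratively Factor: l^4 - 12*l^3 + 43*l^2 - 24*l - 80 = (l + 1)*(l^3 - 13*l^2 + 56*l - 80) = (l - 5)*(l + 1)*(l^2 - 8*l + 16) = (l - 5)*(l - 4)*(l + 1)*(l - 4)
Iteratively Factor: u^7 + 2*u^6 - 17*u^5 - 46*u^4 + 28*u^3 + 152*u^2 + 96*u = (u + 2)*(u^6 - 17*u^4 - 12*u^3 + 52*u^2 + 48*u) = u*(u + 2)*(u^5 - 17*u^3 - 12*u^2 + 52*u + 48) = u*(u - 2)*(u + 2)*(u^4 + 2*u^3 - 13*u^2 - 38*u - 24) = u*(u - 2)*(u + 2)^2*(u^3 - 13*u - 12) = u*(u - 4)*(u - 2)*(u + 2)^2*(u^2 + 4*u + 3) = u*(u - 4)*(u - 2)*(u + 2)^2*(u + 3)*(u + 1)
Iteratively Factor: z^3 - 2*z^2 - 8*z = (z + 2)*(z^2 - 4*z) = (z - 4)*(z + 2)*(z)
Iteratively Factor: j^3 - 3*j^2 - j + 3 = (j + 1)*(j^2 - 4*j + 3) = (j - 3)*(j + 1)*(j - 1)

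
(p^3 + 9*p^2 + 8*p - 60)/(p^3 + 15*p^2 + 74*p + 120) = (p - 2)/(p + 4)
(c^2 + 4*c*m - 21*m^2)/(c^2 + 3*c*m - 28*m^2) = (c - 3*m)/(c - 4*m)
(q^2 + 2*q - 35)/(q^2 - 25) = (q + 7)/(q + 5)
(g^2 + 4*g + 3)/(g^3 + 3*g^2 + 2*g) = (g + 3)/(g*(g + 2))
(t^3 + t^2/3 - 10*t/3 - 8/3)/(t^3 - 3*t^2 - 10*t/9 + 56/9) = 3*(t + 1)/(3*t - 7)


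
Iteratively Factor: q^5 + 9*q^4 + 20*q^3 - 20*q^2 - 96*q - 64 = (q + 4)*(q^4 + 5*q^3 - 20*q - 16) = (q - 2)*(q + 4)*(q^3 + 7*q^2 + 14*q + 8) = (q - 2)*(q + 4)^2*(q^2 + 3*q + 2) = (q - 2)*(q + 1)*(q + 4)^2*(q + 2)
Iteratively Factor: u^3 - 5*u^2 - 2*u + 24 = (u - 3)*(u^2 - 2*u - 8) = (u - 4)*(u - 3)*(u + 2)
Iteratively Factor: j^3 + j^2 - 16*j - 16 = (j + 4)*(j^2 - 3*j - 4) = (j + 1)*(j + 4)*(j - 4)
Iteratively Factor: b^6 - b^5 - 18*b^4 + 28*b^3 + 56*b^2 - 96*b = (b - 2)*(b^5 + b^4 - 16*b^3 - 4*b^2 + 48*b) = (b - 2)*(b + 2)*(b^4 - b^3 - 14*b^2 + 24*b) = b*(b - 2)*(b + 2)*(b^3 - b^2 - 14*b + 24) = b*(b - 3)*(b - 2)*(b + 2)*(b^2 + 2*b - 8) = b*(b - 3)*(b - 2)*(b + 2)*(b + 4)*(b - 2)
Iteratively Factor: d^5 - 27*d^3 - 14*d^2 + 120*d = (d - 2)*(d^4 + 2*d^3 - 23*d^2 - 60*d) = (d - 2)*(d + 4)*(d^3 - 2*d^2 - 15*d) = d*(d - 2)*(d + 4)*(d^2 - 2*d - 15) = d*(d - 2)*(d + 3)*(d + 4)*(d - 5)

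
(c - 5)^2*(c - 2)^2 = c^4 - 14*c^3 + 69*c^2 - 140*c + 100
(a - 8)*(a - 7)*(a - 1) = a^3 - 16*a^2 + 71*a - 56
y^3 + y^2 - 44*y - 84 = (y - 7)*(y + 2)*(y + 6)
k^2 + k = k*(k + 1)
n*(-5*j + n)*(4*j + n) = -20*j^2*n - j*n^2 + n^3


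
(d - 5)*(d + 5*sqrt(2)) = d^2 - 5*d + 5*sqrt(2)*d - 25*sqrt(2)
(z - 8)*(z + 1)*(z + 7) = z^3 - 57*z - 56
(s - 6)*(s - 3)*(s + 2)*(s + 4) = s^4 - 3*s^3 - 28*s^2 + 36*s + 144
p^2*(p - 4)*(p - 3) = p^4 - 7*p^3 + 12*p^2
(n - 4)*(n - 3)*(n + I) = n^3 - 7*n^2 + I*n^2 + 12*n - 7*I*n + 12*I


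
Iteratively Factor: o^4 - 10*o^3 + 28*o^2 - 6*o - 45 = (o - 3)*(o^3 - 7*o^2 + 7*o + 15) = (o - 3)*(o + 1)*(o^2 - 8*o + 15) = (o - 3)^2*(o + 1)*(o - 5)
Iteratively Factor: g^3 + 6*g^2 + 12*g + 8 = (g + 2)*(g^2 + 4*g + 4) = (g + 2)^2*(g + 2)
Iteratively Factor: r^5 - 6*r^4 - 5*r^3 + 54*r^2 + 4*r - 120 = (r - 5)*(r^4 - r^3 - 10*r^2 + 4*r + 24) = (r - 5)*(r - 2)*(r^3 + r^2 - 8*r - 12) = (r - 5)*(r - 2)*(r + 2)*(r^2 - r - 6) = (r - 5)*(r - 2)*(r + 2)^2*(r - 3)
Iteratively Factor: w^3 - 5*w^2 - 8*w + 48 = (w - 4)*(w^2 - w - 12) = (w - 4)*(w + 3)*(w - 4)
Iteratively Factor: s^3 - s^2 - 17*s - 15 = (s + 3)*(s^2 - 4*s - 5) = (s + 1)*(s + 3)*(s - 5)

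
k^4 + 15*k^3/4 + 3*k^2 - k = k*(k - 1/4)*(k + 2)^2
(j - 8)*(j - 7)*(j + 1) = j^3 - 14*j^2 + 41*j + 56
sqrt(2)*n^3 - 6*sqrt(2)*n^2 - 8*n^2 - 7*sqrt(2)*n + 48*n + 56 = (n - 7)*(n - 4*sqrt(2))*(sqrt(2)*n + sqrt(2))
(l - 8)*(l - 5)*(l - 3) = l^3 - 16*l^2 + 79*l - 120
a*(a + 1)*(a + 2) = a^3 + 3*a^2 + 2*a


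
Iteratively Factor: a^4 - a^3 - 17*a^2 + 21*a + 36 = (a + 1)*(a^3 - 2*a^2 - 15*a + 36) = (a + 1)*(a + 4)*(a^2 - 6*a + 9) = (a - 3)*(a + 1)*(a + 4)*(a - 3)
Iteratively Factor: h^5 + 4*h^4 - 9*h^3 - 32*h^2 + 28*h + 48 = (h + 3)*(h^4 + h^3 - 12*h^2 + 4*h + 16) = (h + 1)*(h + 3)*(h^3 - 12*h + 16) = (h - 2)*(h + 1)*(h + 3)*(h^2 + 2*h - 8) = (h - 2)^2*(h + 1)*(h + 3)*(h + 4)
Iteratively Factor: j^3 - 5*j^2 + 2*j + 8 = (j - 4)*(j^2 - j - 2) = (j - 4)*(j + 1)*(j - 2)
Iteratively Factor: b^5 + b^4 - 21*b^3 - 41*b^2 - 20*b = (b - 5)*(b^4 + 6*b^3 + 9*b^2 + 4*b) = (b - 5)*(b + 4)*(b^3 + 2*b^2 + b) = b*(b - 5)*(b + 4)*(b^2 + 2*b + 1) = b*(b - 5)*(b + 1)*(b + 4)*(b + 1)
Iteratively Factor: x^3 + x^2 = (x)*(x^2 + x) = x*(x + 1)*(x)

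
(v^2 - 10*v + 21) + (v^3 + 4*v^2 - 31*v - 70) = v^3 + 5*v^2 - 41*v - 49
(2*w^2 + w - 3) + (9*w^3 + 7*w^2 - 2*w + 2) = 9*w^3 + 9*w^2 - w - 1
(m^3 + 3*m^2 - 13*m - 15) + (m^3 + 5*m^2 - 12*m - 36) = 2*m^3 + 8*m^2 - 25*m - 51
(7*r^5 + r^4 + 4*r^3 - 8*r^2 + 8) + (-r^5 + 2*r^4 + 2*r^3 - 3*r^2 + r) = 6*r^5 + 3*r^4 + 6*r^3 - 11*r^2 + r + 8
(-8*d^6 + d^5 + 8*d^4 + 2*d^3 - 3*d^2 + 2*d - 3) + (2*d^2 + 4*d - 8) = -8*d^6 + d^5 + 8*d^4 + 2*d^3 - d^2 + 6*d - 11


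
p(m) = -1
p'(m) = 0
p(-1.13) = -1.00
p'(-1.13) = 0.00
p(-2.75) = -1.00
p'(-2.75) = 0.00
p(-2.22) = -1.00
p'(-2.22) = 0.00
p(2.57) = -1.00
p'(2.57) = 0.00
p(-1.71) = -1.00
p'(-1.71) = 0.00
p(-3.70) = -1.00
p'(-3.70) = 0.00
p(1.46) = -1.00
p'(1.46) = 0.00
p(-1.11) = -1.00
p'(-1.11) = 0.00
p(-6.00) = -1.00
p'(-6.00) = 0.00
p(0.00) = -1.00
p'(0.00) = 0.00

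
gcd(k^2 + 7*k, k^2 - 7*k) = k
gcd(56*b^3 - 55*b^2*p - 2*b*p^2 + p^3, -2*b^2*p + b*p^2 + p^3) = -b + p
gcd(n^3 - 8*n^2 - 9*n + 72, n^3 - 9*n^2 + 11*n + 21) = n - 3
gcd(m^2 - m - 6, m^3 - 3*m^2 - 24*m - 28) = m + 2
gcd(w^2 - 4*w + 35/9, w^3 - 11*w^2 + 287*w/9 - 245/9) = w^2 - 4*w + 35/9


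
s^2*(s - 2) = s^3 - 2*s^2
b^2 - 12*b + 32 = (b - 8)*(b - 4)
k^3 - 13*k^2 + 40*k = k*(k - 8)*(k - 5)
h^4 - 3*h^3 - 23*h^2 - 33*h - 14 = (h - 7)*(h + 1)^2*(h + 2)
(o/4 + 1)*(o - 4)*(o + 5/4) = o^3/4 + 5*o^2/16 - 4*o - 5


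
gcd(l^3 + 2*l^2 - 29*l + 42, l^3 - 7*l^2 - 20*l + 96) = l - 3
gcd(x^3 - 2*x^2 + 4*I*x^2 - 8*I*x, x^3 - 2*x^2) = x^2 - 2*x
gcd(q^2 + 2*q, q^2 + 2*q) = q^2 + 2*q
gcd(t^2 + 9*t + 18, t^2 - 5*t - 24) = t + 3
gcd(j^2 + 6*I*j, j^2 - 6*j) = j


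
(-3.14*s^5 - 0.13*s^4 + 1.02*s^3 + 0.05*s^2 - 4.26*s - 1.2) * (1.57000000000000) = -4.9298*s^5 - 0.2041*s^4 + 1.6014*s^3 + 0.0785*s^2 - 6.6882*s - 1.884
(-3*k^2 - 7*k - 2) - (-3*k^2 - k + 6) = -6*k - 8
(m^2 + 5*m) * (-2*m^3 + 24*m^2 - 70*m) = -2*m^5 + 14*m^4 + 50*m^3 - 350*m^2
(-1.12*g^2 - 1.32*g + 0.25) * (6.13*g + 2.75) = -6.8656*g^3 - 11.1716*g^2 - 2.0975*g + 0.6875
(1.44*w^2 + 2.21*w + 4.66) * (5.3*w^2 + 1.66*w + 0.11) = 7.632*w^4 + 14.1034*w^3 + 28.525*w^2 + 7.9787*w + 0.5126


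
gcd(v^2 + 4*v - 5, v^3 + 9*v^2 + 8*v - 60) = v + 5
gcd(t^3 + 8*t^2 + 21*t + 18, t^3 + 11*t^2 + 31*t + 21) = t + 3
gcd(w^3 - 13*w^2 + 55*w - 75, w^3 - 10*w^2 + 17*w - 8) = 1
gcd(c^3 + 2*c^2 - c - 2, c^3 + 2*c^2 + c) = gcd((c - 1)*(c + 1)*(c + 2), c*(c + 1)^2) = c + 1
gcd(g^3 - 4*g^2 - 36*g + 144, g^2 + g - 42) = g - 6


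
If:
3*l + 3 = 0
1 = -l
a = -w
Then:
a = -w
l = -1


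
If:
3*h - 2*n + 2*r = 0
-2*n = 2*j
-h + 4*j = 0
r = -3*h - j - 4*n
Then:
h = 0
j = 0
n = 0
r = 0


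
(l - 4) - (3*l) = -2*l - 4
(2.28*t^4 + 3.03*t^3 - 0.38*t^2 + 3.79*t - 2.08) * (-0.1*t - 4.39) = -0.228*t^5 - 10.3122*t^4 - 13.2637*t^3 + 1.2892*t^2 - 16.4301*t + 9.1312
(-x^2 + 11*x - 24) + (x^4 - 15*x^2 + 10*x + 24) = x^4 - 16*x^2 + 21*x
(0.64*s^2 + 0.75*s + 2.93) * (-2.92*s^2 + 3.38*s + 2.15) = -1.8688*s^4 - 0.0268000000000002*s^3 - 4.6446*s^2 + 11.5159*s + 6.2995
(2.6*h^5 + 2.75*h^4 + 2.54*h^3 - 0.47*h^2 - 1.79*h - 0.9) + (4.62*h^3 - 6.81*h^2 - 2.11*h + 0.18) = 2.6*h^5 + 2.75*h^4 + 7.16*h^3 - 7.28*h^2 - 3.9*h - 0.72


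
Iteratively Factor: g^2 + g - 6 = (g + 3)*(g - 2)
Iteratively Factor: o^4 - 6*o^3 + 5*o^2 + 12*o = (o)*(o^3 - 6*o^2 + 5*o + 12) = o*(o + 1)*(o^2 - 7*o + 12) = o*(o - 4)*(o + 1)*(o - 3)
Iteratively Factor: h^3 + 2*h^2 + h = (h + 1)*(h^2 + h) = (h + 1)^2*(h)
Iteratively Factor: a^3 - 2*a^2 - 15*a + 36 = (a - 3)*(a^2 + a - 12) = (a - 3)*(a + 4)*(a - 3)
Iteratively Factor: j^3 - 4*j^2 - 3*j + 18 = (j - 3)*(j^2 - j - 6) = (j - 3)^2*(j + 2)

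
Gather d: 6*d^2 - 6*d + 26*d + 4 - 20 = 6*d^2 + 20*d - 16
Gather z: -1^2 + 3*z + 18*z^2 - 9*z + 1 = 18*z^2 - 6*z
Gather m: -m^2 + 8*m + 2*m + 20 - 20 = -m^2 + 10*m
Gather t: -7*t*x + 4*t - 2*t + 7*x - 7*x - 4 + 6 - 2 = t*(2 - 7*x)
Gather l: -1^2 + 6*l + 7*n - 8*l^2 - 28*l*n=-8*l^2 + l*(6 - 28*n) + 7*n - 1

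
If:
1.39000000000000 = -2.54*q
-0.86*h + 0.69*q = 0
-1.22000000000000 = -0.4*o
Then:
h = -0.44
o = 3.05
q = -0.55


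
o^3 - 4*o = o*(o - 2)*(o + 2)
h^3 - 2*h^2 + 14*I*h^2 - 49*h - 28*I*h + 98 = (h - 2)*(h + 7*I)^2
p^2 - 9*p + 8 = (p - 8)*(p - 1)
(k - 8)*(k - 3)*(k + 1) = k^3 - 10*k^2 + 13*k + 24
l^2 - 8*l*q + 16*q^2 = (l - 4*q)^2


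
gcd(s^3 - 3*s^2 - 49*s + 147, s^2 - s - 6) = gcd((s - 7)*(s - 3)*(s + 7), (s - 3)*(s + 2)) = s - 3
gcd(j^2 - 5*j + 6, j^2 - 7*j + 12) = j - 3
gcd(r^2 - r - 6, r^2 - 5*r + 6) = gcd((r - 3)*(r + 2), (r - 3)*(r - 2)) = r - 3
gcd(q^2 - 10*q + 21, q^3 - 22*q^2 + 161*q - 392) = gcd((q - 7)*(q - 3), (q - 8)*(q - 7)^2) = q - 7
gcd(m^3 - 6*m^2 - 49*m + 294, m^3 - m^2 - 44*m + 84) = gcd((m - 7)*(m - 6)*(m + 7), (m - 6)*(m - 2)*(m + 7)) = m^2 + m - 42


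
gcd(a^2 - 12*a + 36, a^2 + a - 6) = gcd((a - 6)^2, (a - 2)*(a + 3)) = 1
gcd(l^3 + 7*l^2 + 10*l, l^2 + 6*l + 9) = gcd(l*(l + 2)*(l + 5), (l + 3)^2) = 1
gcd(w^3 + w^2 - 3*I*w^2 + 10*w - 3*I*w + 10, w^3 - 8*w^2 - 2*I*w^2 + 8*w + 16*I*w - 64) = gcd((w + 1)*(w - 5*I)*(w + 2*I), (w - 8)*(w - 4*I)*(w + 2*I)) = w + 2*I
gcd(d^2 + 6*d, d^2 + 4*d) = d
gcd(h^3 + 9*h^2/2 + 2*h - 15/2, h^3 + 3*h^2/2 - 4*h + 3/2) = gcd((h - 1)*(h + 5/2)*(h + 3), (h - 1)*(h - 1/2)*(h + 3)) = h^2 + 2*h - 3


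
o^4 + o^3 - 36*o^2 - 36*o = o*(o - 6)*(o + 1)*(o + 6)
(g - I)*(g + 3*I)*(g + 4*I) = g^3 + 6*I*g^2 - 5*g + 12*I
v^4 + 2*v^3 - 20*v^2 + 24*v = v*(v - 2)^2*(v + 6)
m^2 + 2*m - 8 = (m - 2)*(m + 4)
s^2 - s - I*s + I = (s - 1)*(s - I)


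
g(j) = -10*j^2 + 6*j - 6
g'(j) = 6 - 20*j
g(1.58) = -21.48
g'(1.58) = -25.60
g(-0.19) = -7.50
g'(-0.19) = 9.80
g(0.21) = -5.18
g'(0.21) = 1.80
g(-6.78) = -506.36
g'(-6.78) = 141.60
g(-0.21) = -7.70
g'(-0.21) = 10.20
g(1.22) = -13.56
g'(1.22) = -18.40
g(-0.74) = -15.92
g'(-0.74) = 20.80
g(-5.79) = -375.98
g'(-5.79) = 121.80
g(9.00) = -762.00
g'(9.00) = -174.00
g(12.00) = -1374.00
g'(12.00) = -234.00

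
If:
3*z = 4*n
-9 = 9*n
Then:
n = -1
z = -4/3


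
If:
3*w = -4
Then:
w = -4/3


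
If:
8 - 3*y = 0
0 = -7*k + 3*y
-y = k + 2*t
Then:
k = 8/7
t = -40/21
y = 8/3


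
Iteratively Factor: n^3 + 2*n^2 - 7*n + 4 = (n - 1)*(n^2 + 3*n - 4) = (n - 1)*(n + 4)*(n - 1)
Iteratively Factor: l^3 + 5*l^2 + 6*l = (l + 2)*(l^2 + 3*l) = l*(l + 2)*(l + 3)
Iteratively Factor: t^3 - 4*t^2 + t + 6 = (t - 3)*(t^2 - t - 2) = (t - 3)*(t - 2)*(t + 1)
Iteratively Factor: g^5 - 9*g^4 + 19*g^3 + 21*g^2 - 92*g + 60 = (g - 2)*(g^4 - 7*g^3 + 5*g^2 + 31*g - 30) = (g - 2)*(g + 2)*(g^3 - 9*g^2 + 23*g - 15) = (g - 2)*(g - 1)*(g + 2)*(g^2 - 8*g + 15) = (g - 3)*(g - 2)*(g - 1)*(g + 2)*(g - 5)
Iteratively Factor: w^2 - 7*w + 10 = (w - 5)*(w - 2)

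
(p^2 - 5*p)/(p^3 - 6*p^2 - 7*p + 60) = p/(p^2 - p - 12)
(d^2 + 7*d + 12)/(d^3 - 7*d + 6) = (d + 4)/(d^2 - 3*d + 2)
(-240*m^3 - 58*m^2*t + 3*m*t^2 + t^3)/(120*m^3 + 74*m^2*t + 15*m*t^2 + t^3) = (-8*m + t)/(4*m + t)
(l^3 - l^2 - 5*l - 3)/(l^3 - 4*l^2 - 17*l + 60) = (l^2 + 2*l + 1)/(l^2 - l - 20)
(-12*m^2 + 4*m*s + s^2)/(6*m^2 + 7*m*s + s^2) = (-2*m + s)/(m + s)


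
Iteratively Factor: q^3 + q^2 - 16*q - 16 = (q + 4)*(q^2 - 3*q - 4) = (q - 4)*(q + 4)*(q + 1)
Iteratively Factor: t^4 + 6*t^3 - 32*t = (t - 2)*(t^3 + 8*t^2 + 16*t) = (t - 2)*(t + 4)*(t^2 + 4*t) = t*(t - 2)*(t + 4)*(t + 4)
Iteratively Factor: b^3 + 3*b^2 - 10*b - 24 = (b - 3)*(b^2 + 6*b + 8) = (b - 3)*(b + 2)*(b + 4)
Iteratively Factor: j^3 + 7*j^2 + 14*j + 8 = (j + 4)*(j^2 + 3*j + 2) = (j + 2)*(j + 4)*(j + 1)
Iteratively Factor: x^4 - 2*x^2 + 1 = (x + 1)*(x^3 - x^2 - x + 1) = (x - 1)*(x + 1)*(x^2 - 1) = (x - 1)^2*(x + 1)*(x + 1)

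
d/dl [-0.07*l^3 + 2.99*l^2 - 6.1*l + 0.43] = -0.21*l^2 + 5.98*l - 6.1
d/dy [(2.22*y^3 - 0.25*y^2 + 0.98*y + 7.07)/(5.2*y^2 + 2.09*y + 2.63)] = (11.544*y^4 + 9.2796*y^3 + 11.8973*y^2 - 74.843*y - 12.1989)/(27.04*y^4 + 21.736*y^3 + 31.7201*y^2 + 10.9934*y + 6.9169)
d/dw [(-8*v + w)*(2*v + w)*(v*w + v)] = v*(-16*v^2 - 12*v*w - 6*v + 3*w^2 + 2*w)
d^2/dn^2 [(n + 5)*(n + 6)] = 2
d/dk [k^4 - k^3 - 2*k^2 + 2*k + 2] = 4*k^3 - 3*k^2 - 4*k + 2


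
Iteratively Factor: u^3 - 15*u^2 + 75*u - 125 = (u - 5)*(u^2 - 10*u + 25) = (u - 5)^2*(u - 5)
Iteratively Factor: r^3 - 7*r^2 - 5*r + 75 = (r + 3)*(r^2 - 10*r + 25) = (r - 5)*(r + 3)*(r - 5)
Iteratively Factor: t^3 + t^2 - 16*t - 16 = (t - 4)*(t^2 + 5*t + 4) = (t - 4)*(t + 1)*(t + 4)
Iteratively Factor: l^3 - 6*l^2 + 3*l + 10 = (l - 5)*(l^2 - l - 2) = (l - 5)*(l + 1)*(l - 2)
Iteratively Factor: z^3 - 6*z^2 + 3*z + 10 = (z - 2)*(z^2 - 4*z - 5) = (z - 2)*(z + 1)*(z - 5)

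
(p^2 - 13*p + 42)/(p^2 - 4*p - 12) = (p - 7)/(p + 2)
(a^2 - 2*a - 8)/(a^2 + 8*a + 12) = (a - 4)/(a + 6)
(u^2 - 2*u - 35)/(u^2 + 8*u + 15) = (u - 7)/(u + 3)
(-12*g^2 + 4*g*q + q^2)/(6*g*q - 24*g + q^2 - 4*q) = (-2*g + q)/(q - 4)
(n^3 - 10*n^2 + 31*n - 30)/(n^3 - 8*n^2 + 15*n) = (n - 2)/n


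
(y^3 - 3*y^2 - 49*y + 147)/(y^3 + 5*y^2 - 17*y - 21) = (y - 7)/(y + 1)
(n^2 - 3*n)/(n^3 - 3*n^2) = 1/n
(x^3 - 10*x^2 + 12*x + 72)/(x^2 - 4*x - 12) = x - 6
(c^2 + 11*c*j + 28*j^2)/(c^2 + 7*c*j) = (c + 4*j)/c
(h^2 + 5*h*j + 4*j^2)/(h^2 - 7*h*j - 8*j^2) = (h + 4*j)/(h - 8*j)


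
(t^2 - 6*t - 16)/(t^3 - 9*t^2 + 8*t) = (t + 2)/(t*(t - 1))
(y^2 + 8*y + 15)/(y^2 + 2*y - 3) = (y + 5)/(y - 1)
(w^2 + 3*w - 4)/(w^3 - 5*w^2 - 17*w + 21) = (w + 4)/(w^2 - 4*w - 21)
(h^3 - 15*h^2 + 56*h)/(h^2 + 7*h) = (h^2 - 15*h + 56)/(h + 7)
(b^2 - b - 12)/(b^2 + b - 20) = (b + 3)/(b + 5)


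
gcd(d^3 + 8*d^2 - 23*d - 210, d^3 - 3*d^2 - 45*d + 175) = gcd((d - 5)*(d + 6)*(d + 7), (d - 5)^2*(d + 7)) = d^2 + 2*d - 35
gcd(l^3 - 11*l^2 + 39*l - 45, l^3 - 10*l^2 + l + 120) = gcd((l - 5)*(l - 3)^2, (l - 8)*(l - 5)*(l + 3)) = l - 5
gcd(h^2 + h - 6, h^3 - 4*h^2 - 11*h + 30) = h^2 + h - 6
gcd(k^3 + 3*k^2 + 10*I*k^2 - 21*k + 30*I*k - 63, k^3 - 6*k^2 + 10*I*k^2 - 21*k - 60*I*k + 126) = k^2 + 10*I*k - 21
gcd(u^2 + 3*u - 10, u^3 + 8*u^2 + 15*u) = u + 5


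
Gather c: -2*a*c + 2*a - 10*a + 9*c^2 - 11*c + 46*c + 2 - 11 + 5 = -8*a + 9*c^2 + c*(35 - 2*a) - 4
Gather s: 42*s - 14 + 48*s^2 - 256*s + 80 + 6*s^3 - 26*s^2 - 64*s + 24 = 6*s^3 + 22*s^2 - 278*s + 90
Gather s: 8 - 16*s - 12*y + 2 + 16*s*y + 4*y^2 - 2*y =s*(16*y - 16) + 4*y^2 - 14*y + 10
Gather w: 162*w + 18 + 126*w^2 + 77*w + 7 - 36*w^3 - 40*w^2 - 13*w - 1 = -36*w^3 + 86*w^2 + 226*w + 24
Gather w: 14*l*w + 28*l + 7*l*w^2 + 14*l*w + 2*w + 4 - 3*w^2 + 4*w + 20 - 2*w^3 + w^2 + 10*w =28*l - 2*w^3 + w^2*(7*l - 2) + w*(28*l + 16) + 24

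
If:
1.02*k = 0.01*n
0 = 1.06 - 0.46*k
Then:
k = 2.30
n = 235.04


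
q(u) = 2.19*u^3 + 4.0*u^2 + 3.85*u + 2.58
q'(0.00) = 3.85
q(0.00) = 2.58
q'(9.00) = 608.02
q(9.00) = 1957.74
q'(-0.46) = 1.56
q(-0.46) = 1.44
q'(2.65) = 71.19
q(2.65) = 81.63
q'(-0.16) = 2.74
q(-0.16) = 2.06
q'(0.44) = 8.64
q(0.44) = 5.23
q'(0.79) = 14.27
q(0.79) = 9.20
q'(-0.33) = 1.93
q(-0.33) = 1.67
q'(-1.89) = 12.20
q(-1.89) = -5.19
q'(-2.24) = 18.90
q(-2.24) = -10.59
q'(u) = 6.57*u^2 + 8.0*u + 3.85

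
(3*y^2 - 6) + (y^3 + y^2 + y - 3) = y^3 + 4*y^2 + y - 9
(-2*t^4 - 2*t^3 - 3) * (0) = 0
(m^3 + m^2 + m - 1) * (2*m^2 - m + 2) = 2*m^5 + m^4 + 3*m^3 - m^2 + 3*m - 2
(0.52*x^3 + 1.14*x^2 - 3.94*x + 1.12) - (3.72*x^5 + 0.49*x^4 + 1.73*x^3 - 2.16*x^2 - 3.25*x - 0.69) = -3.72*x^5 - 0.49*x^4 - 1.21*x^3 + 3.3*x^2 - 0.69*x + 1.81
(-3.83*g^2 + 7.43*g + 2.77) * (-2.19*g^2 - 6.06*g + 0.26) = 8.3877*g^4 + 6.9381*g^3 - 52.0879*g^2 - 14.8544*g + 0.7202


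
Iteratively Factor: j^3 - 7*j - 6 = (j + 1)*(j^2 - j - 6) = (j - 3)*(j + 1)*(j + 2)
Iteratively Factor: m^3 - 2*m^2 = (m - 2)*(m^2) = m*(m - 2)*(m)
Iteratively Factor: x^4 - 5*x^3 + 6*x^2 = (x)*(x^3 - 5*x^2 + 6*x) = x*(x - 2)*(x^2 - 3*x) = x*(x - 3)*(x - 2)*(x)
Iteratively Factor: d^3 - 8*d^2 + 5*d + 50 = (d + 2)*(d^2 - 10*d + 25) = (d - 5)*(d + 2)*(d - 5)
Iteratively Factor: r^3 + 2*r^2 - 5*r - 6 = (r + 3)*(r^2 - r - 2) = (r + 1)*(r + 3)*(r - 2)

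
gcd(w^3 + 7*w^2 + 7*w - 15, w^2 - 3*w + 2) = w - 1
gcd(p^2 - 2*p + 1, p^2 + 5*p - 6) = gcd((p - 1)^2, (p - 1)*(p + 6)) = p - 1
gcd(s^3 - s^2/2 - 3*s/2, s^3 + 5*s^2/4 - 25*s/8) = s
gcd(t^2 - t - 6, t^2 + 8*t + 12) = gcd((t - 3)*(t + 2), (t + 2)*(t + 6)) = t + 2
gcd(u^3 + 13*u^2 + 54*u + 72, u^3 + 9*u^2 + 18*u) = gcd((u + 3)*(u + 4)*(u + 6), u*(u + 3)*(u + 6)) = u^2 + 9*u + 18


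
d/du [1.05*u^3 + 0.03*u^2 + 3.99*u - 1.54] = 3.15*u^2 + 0.06*u + 3.99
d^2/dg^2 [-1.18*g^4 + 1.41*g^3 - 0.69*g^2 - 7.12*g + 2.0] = -14.16*g^2 + 8.46*g - 1.38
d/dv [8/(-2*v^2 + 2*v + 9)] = 16*(2*v - 1)/(-2*v^2 + 2*v + 9)^2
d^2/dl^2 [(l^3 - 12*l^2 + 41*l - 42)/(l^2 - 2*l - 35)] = 112/(l^3 + 15*l^2 + 75*l + 125)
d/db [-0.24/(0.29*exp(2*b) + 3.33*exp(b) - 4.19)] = (0.1392*exp(b) + 0.7992)*exp(b)/(0.29*exp(2*b) + 3.33*exp(b) - 4.19)^2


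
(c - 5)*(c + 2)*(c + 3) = c^3 - 19*c - 30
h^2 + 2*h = h*(h + 2)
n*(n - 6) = n^2 - 6*n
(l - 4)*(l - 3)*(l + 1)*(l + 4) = l^4 - 2*l^3 - 19*l^2 + 32*l + 48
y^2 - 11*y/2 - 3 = (y - 6)*(y + 1/2)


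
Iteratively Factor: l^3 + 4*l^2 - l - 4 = (l - 1)*(l^2 + 5*l + 4) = (l - 1)*(l + 1)*(l + 4)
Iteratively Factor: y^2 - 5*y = (y - 5)*(y)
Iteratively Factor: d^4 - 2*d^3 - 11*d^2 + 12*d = (d)*(d^3 - 2*d^2 - 11*d + 12) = d*(d - 4)*(d^2 + 2*d - 3) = d*(d - 4)*(d - 1)*(d + 3)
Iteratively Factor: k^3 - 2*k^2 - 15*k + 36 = (k - 3)*(k^2 + k - 12) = (k - 3)^2*(k + 4)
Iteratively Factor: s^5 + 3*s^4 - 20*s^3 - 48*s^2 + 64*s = (s + 4)*(s^4 - s^3 - 16*s^2 + 16*s) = (s - 1)*(s + 4)*(s^3 - 16*s) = (s - 4)*(s - 1)*(s + 4)*(s^2 + 4*s) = (s - 4)*(s - 1)*(s + 4)^2*(s)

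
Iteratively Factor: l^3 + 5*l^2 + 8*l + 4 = (l + 1)*(l^2 + 4*l + 4) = (l + 1)*(l + 2)*(l + 2)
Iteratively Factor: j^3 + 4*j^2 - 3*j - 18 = (j - 2)*(j^2 + 6*j + 9) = (j - 2)*(j + 3)*(j + 3)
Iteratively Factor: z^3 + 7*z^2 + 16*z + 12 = (z + 3)*(z^2 + 4*z + 4) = (z + 2)*(z + 3)*(z + 2)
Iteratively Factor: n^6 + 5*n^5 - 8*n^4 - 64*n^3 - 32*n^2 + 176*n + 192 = (n + 2)*(n^5 + 3*n^4 - 14*n^3 - 36*n^2 + 40*n + 96) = (n - 3)*(n + 2)*(n^4 + 6*n^3 + 4*n^2 - 24*n - 32) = (n - 3)*(n + 2)^2*(n^3 + 4*n^2 - 4*n - 16) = (n - 3)*(n - 2)*(n + 2)^2*(n^2 + 6*n + 8) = (n - 3)*(n - 2)*(n + 2)^2*(n + 4)*(n + 2)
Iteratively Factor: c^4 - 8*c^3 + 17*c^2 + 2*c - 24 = (c + 1)*(c^3 - 9*c^2 + 26*c - 24) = (c - 3)*(c + 1)*(c^2 - 6*c + 8) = (c - 4)*(c - 3)*(c + 1)*(c - 2)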